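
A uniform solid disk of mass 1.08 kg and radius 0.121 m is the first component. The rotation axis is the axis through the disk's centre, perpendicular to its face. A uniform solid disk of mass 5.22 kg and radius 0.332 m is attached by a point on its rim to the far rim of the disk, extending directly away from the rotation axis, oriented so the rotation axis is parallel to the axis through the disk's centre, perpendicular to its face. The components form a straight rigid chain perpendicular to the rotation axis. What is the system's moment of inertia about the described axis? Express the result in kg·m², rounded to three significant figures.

Solid disk: I_cm = (1/2)MR² = (1/2)(1.08)(0.121)² = 0.0079061 kg·m²; axis through the centre, so I = 0.0079061 kg·m².
Solid disk: I_cm = (1/2)MR² = (1/2)(5.22)(0.332)² = 0.28768 kg·m²; centre at d = 0.121 + 0.332 = 0.453 m, so the parallel axis theorem gives I = 0.28768 + (5.22)(0.453)² = 1.3589 kg·m².
Total I = 0.0079061 + 1.3589 = 1.3668 kg·m².

1.37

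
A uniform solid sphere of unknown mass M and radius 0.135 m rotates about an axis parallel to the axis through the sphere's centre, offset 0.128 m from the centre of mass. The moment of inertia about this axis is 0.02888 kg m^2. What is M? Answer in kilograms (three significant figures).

1.22

I = I_cm + Md² = (2/5)MR² + Md² = M·[0.4·(0.135)² + (0.128)²] = M·0.023674.
So M = 0.02888 / 0.023674 = 1.2199 kg.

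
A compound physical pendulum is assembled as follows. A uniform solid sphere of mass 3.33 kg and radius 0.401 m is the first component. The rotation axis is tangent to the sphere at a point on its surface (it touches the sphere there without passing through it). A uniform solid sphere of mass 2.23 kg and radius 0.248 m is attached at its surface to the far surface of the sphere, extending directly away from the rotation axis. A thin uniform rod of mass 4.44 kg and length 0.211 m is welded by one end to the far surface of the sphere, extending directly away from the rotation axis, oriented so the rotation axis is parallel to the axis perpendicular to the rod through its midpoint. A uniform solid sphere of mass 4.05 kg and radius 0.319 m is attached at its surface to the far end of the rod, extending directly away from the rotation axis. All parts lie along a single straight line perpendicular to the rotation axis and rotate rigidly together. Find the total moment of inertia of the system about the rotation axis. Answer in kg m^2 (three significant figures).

Solid sphere: I_cm = (2/5)MR² = (2/5)(3.33)(0.401)² = 0.21419 kg m^2; centre at d = 0.401 m, so the parallel axis theorem gives I = 0.21419 + (3.33)(0.401)² = 0.74965 kg m^2.
Solid sphere: I_cm = (2/5)MR² = (2/5)(2.23)(0.248)² = 0.054862 kg m^2; centre at d = 0.401 + 0.401 + 0.248 = 1.05 m, so the parallel axis theorem gives I = 0.054862 + (2.23)(1.05)² = 2.5134 kg m^2.
Thin rod: I_cm = (1/12)ML² = (1/12)(4.44)(0.211)² = 0.016473 kg m^2; centre at d = 0.401 + 0.401 + 0.248 + 0.248 + 0.1055 = 1.4035 m, so the parallel axis theorem gives I = 0.016473 + (4.44)(1.4035)² = 8.7624 kg m^2.
Solid sphere: I_cm = (2/5)MR² = (2/5)(4.05)(0.319)² = 0.16485 kg m^2; centre at d = 0.401 + 0.401 + 0.248 + 0.248 + 0.1055 + 0.1055 + 0.319 = 1.828 m, so the parallel axis theorem gives I = 0.16485 + (4.05)(1.828)² = 13.698 kg m^2.
Total I = 0.74965 + 2.5134 + 8.7624 + 13.698 = 25.724 kg m^2.

25.7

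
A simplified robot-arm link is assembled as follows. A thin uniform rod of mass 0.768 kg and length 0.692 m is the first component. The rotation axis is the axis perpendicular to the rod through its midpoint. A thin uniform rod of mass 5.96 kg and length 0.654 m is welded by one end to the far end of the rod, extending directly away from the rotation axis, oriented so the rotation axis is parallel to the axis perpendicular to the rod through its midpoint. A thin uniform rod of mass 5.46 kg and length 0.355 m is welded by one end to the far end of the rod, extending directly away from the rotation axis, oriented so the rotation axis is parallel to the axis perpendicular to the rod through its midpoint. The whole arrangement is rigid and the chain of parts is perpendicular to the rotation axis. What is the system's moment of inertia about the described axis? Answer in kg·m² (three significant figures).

Thin rod: I_cm = (1/12)ML² = (1/12)(0.768)(0.692)² = 0.030647 kg·m²; axis through the centre, so I = 0.030647 kg·m².
Thin rod: I_cm = (1/12)ML² = (1/12)(5.96)(0.654)² = 0.21243 kg·m²; centre at d = 0.346 + 0.327 = 0.673 m, so the parallel axis theorem gives I = 0.21243 + (5.96)(0.673)² = 2.9119 kg·m².
Thin rod: I_cm = (1/12)ML² = (1/12)(5.46)(0.355)² = 0.057341 kg·m²; centre at d = 0.346 + 0.327 + 0.327 + 0.1775 = 1.1775 m, so the parallel axis theorem gives I = 0.057341 + (5.46)(1.1775)² = 7.6277 kg·m².
Total I = 0.030647 + 2.9119 + 7.6277 = 10.57 kg·m².

10.6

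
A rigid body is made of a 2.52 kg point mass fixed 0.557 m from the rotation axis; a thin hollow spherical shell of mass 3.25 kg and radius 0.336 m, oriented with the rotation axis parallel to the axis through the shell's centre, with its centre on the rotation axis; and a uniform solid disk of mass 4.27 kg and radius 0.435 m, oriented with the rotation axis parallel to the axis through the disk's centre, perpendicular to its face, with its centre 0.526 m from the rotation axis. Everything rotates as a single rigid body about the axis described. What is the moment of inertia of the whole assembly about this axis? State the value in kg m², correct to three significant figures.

Point mass: I_cm = 0; centre at d = 0.557 m, so I = I_cm + Md² gives I = 0 + (2.52)(0.557)² = 0.78183 kg m².
Spherical shell: I_cm = (2/3)MR² = (2/3)(3.25)(0.336)² = 0.24461 kg m²; axis through the centre, so I = 0.24461 kg m².
Solid disk: I_cm = (1/2)MR² = (1/2)(4.27)(0.435)² = 0.404 kg m²; centre at d = 0.526 m, so I = I_cm + Md² gives I = 0.404 + (4.27)(0.526)² = 1.5854 kg m².
Total I = 0.78183 + 0.24461 + 1.5854 = 2.6118 kg m².

2.61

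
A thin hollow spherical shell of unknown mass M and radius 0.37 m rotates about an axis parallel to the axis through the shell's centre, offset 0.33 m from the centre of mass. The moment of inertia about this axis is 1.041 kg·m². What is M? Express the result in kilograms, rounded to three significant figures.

5.20

I = I_cm + Md² = (2/3)MR² + Md² = M·[0.666667·(0.37)² + (0.33)²] = M·0.20017.
So M = 1.041 / 0.20017 = 5.2007 kg.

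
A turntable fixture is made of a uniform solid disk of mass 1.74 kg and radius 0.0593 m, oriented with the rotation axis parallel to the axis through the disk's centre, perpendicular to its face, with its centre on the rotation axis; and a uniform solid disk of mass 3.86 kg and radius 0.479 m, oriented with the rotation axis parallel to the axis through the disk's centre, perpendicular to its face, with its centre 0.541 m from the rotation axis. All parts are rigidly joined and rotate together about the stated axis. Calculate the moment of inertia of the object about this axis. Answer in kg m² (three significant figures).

Solid disk: I_cm = (1/2)MR² = (1/2)(1.74)(0.0593)² = 0.0030593 kg m²; axis through the centre, so I = 0.0030593 kg m².
Solid disk: I_cm = (1/2)MR² = (1/2)(3.86)(0.479)² = 0.44282 kg m²; centre at d = 0.541 m, so I = I_cm + Md² gives I = 0.44282 + (3.86)(0.541)² = 1.5726 kg m².
Total I = 0.0030593 + 1.5726 = 1.5756 kg m².

1.58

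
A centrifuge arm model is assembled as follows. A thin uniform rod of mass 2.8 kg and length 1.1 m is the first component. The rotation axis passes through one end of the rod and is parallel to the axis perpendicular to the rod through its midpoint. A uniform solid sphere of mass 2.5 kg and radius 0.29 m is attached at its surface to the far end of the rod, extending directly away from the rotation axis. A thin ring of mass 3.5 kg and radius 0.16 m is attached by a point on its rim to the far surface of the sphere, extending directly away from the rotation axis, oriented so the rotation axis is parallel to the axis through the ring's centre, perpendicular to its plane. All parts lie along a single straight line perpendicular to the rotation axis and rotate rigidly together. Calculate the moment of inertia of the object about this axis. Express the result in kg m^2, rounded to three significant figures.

Thin rod: I_cm = (1/12)ML² = (1/12)(2.8)(1.1)² = 0.28233 kg m^2; centre at d = 0.55 m, so I = I_cm + Md² gives I = 0.28233 + (2.8)(0.55)² = 1.1293 kg m^2.
Solid sphere: I_cm = (2/5)MR² = (2/5)(2.5)(0.29)² = 0.0841 kg m^2; centre at d = 0.55 + 0.55 + 0.29 = 1.39 m, so I = I_cm + Md² gives I = 0.0841 + (2.5)(1.39)² = 4.9144 kg m^2.
Thin ring: I_cm = MR² = (3.5)(0.16)² = 0.0896 kg m^2; centre at d = 0.55 + 0.55 + 0.29 + 0.29 + 0.16 = 1.84 m, so I = I_cm + Md² gives I = 0.0896 + (3.5)(1.84)² = 11.939 kg m^2.
Total I = 1.1293 + 4.9144 + 11.939 = 17.983 kg m^2.

18.0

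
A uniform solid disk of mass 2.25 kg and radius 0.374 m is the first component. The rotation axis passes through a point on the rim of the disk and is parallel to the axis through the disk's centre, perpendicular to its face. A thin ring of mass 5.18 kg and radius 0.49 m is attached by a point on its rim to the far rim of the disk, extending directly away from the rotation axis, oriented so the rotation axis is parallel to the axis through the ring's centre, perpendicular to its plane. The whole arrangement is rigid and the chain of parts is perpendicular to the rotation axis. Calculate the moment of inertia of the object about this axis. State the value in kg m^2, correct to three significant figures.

Solid disk: I_cm = (1/2)MR² = (1/2)(2.25)(0.374)² = 0.15736 kg m^2; centre at d = 0.374 m, so the parallel axis theorem gives I = 0.15736 + (2.25)(0.374)² = 0.47208 kg m^2.
Thin ring: I_cm = MR² = (5.18)(0.49)² = 1.2437 kg m^2; centre at d = 0.374 + 0.374 + 0.49 = 1.238 m, so the parallel axis theorem gives I = 1.2437 + (5.18)(1.238)² = 9.1828 kg m^2.
Total I = 0.47208 + 9.1828 = 9.6549 kg m^2.

9.65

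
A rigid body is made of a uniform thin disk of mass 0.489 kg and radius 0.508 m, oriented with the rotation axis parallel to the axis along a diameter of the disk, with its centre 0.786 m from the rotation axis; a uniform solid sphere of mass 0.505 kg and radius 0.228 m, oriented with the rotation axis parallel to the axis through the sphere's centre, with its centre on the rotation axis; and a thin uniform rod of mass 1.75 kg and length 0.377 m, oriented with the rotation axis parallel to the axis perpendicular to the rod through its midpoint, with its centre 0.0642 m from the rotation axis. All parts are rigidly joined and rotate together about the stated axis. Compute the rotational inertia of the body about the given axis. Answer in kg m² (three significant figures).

Thin disk: I_cm = (1/4)MR² = (1/4)(0.489)(0.508)² = 0.031548 kg m²; centre at d = 0.786 m, so the parallel axis theorem gives I = 0.031548 + (0.489)(0.786)² = 0.33365 kg m².
Solid sphere: I_cm = (2/5)MR² = (2/5)(0.505)(0.228)² = 0.010501 kg m²; axis through the centre, so I = 0.010501 kg m².
Thin rod: I_cm = (1/12)ML² = (1/12)(1.75)(0.377)² = 0.020727 kg m²; centre at d = 0.0642 m, so the parallel axis theorem gives I = 0.020727 + (1.75)(0.0642)² = 0.02794 kg m².
Total I = 0.33365 + 0.010501 + 0.02794 = 0.37209 kg m².

0.372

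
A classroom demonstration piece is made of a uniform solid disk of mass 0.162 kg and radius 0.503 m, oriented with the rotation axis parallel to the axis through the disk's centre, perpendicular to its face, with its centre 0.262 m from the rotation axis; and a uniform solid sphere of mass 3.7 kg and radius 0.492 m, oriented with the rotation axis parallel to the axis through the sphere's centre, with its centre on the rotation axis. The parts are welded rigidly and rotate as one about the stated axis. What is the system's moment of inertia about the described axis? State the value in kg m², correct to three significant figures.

0.390

Solid disk: I_cm = (1/2)MR² = (1/2)(0.162)(0.503)² = 0.020494 kg m²; centre at d = 0.262 m, so the parallel axis theorem gives I = 0.020494 + (0.162)(0.262)² = 0.031614 kg m².
Solid sphere: I_cm = (2/5)MR² = (2/5)(3.7)(0.492)² = 0.35825 kg m²; axis through the centre, so I = 0.35825 kg m².
Total I = 0.031614 + 0.35825 = 0.38987 kg m².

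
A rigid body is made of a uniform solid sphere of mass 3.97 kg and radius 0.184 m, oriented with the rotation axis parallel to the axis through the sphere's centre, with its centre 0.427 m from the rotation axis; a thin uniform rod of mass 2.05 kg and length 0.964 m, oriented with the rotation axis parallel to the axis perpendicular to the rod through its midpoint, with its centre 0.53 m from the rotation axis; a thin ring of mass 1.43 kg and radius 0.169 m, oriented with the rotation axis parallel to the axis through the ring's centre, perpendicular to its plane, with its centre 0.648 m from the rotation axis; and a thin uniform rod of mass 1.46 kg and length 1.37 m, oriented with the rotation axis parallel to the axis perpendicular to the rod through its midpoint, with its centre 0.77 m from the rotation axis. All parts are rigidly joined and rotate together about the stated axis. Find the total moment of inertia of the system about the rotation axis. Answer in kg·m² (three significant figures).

Solid sphere: I_cm = (2/5)MR² = (2/5)(3.97)(0.184)² = 0.053763 kg·m²; centre at d = 0.427 m, so I = I_cm + Md² gives I = 0.053763 + (3.97)(0.427)² = 0.77761 kg·m².
Thin rod: I_cm = (1/12)ML² = (1/12)(2.05)(0.964)² = 0.15875 kg·m²; centre at d = 0.53 m, so I = I_cm + Md² gives I = 0.15875 + (2.05)(0.53)² = 0.7346 kg·m².
Thin ring: I_cm = MR² = (1.43)(0.169)² = 0.040842 kg·m²; centre at d = 0.648 m, so I = I_cm + Md² gives I = 0.040842 + (1.43)(0.648)² = 0.6413 kg·m².
Thin rod: I_cm = (1/12)ML² = (1/12)(1.46)(1.37)² = 0.22836 kg·m²; centre at d = 0.77 m, so I = I_cm + Md² gives I = 0.22836 + (1.46)(0.77)² = 1.094 kg·m².
Total I = 0.77761 + 0.7346 + 0.6413 + 1.094 = 3.2475 kg·m².

3.25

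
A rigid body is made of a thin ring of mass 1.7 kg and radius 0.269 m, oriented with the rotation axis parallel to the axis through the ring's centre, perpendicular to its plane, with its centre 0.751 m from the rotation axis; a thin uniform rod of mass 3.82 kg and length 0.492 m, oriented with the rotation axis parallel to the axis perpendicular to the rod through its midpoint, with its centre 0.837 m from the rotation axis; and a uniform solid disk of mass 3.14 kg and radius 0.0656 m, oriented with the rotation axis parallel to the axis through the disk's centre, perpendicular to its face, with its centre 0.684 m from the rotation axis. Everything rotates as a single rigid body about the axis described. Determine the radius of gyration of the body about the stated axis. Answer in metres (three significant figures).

Thin ring: I_cm = MR² = (1.7)(0.269)² = 0.12301 kg·m²; centre at d = 0.751 m, so the parallel axis theorem gives I = 0.12301 + (1.7)(0.751)² = 1.0818 kg·m².
Thin rod: I_cm = (1/12)ML² = (1/12)(3.82)(0.492)² = 0.077057 kg·m²; centre at d = 0.837 m, so the parallel axis theorem gives I = 0.077057 + (3.82)(0.837)² = 2.7532 kg·m².
Solid disk: I_cm = (1/2)MR² = (1/2)(3.14)(0.0656)² = 0.0067563 kg·m²; centre at d = 0.684 m, so the parallel axis theorem gives I = 0.0067563 + (3.14)(0.684)² = 1.4758 kg·m².
Total I = 5.3109 kg·m²; total mass M = 8.66 kg.
k = √(I/M) = √(5.3109/8.66) = 0.78311 m.

0.783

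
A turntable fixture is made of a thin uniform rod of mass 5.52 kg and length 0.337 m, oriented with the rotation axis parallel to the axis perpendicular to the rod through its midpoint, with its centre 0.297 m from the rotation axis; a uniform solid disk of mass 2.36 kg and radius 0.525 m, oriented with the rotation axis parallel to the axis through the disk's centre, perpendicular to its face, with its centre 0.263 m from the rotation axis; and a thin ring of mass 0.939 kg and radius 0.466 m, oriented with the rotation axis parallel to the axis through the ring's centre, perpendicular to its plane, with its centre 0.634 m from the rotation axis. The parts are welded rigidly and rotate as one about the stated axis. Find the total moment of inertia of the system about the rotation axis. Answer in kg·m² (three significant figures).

Thin rod: I_cm = (1/12)ML² = (1/12)(5.52)(0.337)² = 0.052242 kg·m²; centre at d = 0.297 m, so I = I_cm + Md² gives I = 0.052242 + (5.52)(0.297)² = 0.53916 kg·m².
Solid disk: I_cm = (1/2)MR² = (1/2)(2.36)(0.525)² = 0.32524 kg·m²; centre at d = 0.263 m, so I = I_cm + Md² gives I = 0.32524 + (2.36)(0.263)² = 0.48848 kg·m².
Thin ring: I_cm = MR² = (0.939)(0.466)² = 0.20391 kg·m²; centre at d = 0.634 m, so I = I_cm + Md² gives I = 0.20391 + (0.939)(0.634)² = 0.58135 kg·m².
Total I = 0.53916 + 0.48848 + 0.58135 = 1.609 kg·m².

1.61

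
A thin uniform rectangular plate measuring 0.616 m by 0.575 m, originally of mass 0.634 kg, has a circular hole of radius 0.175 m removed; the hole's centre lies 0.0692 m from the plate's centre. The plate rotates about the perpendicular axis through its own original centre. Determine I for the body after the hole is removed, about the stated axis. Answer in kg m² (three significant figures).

Unpierced body about its centre: I₀ = (1/12)M(a²+b²) = (1/12)(0.634)[(0.616)² + (0.575)²] = 0.037516 kg m².
The removed disk has mass m = M·πr²/(ab) = (0.634)·π(0.175)²/(0.616·0.575) = 0.17221 kg (same uniform areal density).
Its moment of inertia about the rotation axis (parallel-axis theorem): I_hole = (1/2)mr² + md² = (1/2)(0.17221)(0.175)² + (0.17221)(0.0692)² = 0.0034617 kg m².
Treating the hole as negative mass, I = I₀ − I_hole = 0.037516 − 0.0034617 = 0.034054 kg m².

0.0341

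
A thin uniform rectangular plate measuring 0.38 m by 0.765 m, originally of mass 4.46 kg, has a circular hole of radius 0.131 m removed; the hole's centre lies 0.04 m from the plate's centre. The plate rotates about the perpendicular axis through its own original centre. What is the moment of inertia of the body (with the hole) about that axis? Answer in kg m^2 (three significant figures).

0.263

Unpierced body about its centre: I₀ = (1/12)M(a²+b²) = (1/12)(4.46)[(0.38)² + (0.765)²] = 0.27118 kg m^2.
The removed disk has mass m = M·πr²/(ab) = (4.46)·π(0.131)²/(0.38·0.765) = 0.82715 kg (same uniform areal density).
Its moment of inertia about the rotation axis (parallel-axis theorem): I_hole = (1/2)mr² + md² = (1/2)(0.82715)(0.131)² + (0.82715)(0.04)² = 0.0084208 kg m^2.
Treating the hole as negative mass, I = I₀ − I_hole = 0.27118 − 0.0084208 = 0.26276 kg m^2.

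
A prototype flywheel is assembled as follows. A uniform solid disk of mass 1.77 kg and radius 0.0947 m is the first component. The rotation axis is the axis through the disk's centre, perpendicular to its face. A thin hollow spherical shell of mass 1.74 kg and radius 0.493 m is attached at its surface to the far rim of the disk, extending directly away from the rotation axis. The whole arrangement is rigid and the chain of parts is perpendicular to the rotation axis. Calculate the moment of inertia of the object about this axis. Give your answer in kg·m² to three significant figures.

Solid disk: I_cm = (1/2)MR² = (1/2)(1.77)(0.0947)² = 0.0079368 kg·m²; axis through the centre, so I = 0.0079368 kg·m².
Spherical shell: I_cm = (2/3)MR² = (2/3)(1.74)(0.493)² = 0.28194 kg·m²; centre at d = 0.0947 + 0.493 = 0.5877 m, so I = I_cm + Md² gives I = 0.28194 + (1.74)(0.5877)² = 0.88292 kg·m².
Total I = 0.0079368 + 0.88292 = 0.89085 kg·m².

0.891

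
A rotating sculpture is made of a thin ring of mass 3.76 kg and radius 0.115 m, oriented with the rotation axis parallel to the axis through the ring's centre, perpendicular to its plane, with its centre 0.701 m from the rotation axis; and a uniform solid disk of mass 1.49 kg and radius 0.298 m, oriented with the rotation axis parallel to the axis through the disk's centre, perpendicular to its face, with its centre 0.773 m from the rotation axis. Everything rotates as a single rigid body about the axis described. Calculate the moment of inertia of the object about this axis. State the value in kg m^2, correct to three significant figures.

2.85

Thin ring: I_cm = MR² = (3.76)(0.115)² = 0.049726 kg m^2; centre at d = 0.701 m, so the parallel axis theorem gives I = 0.049726 + (3.76)(0.701)² = 1.8974 kg m^2.
Solid disk: I_cm = (1/2)MR² = (1/2)(1.49)(0.298)² = 0.066159 kg m^2; centre at d = 0.773 m, so the parallel axis theorem gives I = 0.066159 + (1.49)(0.773)² = 0.95648 kg m^2.
Total I = 1.8974 + 0.95648 = 2.8539 kg m^2.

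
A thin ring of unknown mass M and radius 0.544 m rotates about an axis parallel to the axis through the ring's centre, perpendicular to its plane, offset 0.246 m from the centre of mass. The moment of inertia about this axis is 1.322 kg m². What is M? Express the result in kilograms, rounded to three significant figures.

3.71

I = I_cm + Md² = MR² + Md² = M·[1·(0.544)² + (0.246)²] = M·0.35645.
So M = 1.322 / 0.35645 = 3.7088 kg.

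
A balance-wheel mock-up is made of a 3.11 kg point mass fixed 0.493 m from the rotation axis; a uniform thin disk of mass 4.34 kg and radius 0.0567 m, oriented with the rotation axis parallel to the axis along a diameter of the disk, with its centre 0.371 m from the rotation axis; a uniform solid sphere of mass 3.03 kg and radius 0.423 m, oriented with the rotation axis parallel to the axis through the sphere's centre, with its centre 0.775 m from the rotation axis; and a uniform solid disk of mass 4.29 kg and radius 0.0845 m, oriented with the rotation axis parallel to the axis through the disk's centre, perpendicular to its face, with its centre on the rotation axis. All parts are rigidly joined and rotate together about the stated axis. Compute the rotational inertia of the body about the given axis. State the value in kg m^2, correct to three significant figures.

Point mass: I_cm = 0; centre at d = 0.493 m, so I = I_cm + Md² gives I = 0 + (3.11)(0.493)² = 0.75588 kg m^2.
Thin disk: I_cm = (1/4)MR² = (1/4)(4.34)(0.0567)² = 0.0034882 kg m^2; centre at d = 0.371 m, so I = I_cm + Md² gives I = 0.0034882 + (4.34)(0.371)² = 0.60085 kg m^2.
Solid sphere: I_cm = (2/5)MR² = (2/5)(3.03)(0.423)² = 0.21686 kg m^2; centre at d = 0.775 m, so I = I_cm + Md² gives I = 0.21686 + (3.03)(0.775)² = 2.0368 kg m^2.
Solid disk: I_cm = (1/2)MR² = (1/2)(4.29)(0.0845)² = 0.015316 kg m^2; axis through the centre, so I = 0.015316 kg m^2.
Total I = 0.75588 + 0.60085 + 2.0368 + 0.015316 = 3.4088 kg m^2.

3.41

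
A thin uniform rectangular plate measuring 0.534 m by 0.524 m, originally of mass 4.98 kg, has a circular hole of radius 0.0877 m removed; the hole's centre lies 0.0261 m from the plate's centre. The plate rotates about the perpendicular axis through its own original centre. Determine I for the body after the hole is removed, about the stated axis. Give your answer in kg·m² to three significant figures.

0.230

Unpierced body about its centre: I₀ = (1/12)M(a²+b²) = (1/12)(4.98)[(0.534)² + (0.524)²] = 0.23229 kg·m².
The removed disk has mass m = M·πr²/(ab) = (4.98)·π(0.0877)²/(0.534·0.524) = 0.43004 kg (same uniform areal density).
Its moment of inertia about the rotation axis (parallel-axis theorem): I_hole = (1/2)mr² + md² = (1/2)(0.43004)(0.0877)² + (0.43004)(0.0261)² = 0.0019467 kg·m².
Treating the hole as negative mass, I = I₀ − I_hole = 0.23229 − 0.0019467 = 0.23034 kg·m².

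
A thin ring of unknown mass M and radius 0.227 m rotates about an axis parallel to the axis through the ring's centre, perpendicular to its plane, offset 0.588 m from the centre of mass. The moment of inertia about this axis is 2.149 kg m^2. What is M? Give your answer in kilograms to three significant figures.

5.41

I = I_cm + Md² = MR² + Md² = M·[1·(0.227)² + (0.588)²] = M·0.39727.
So M = 2.149 / 0.39727 = 5.4094 kg.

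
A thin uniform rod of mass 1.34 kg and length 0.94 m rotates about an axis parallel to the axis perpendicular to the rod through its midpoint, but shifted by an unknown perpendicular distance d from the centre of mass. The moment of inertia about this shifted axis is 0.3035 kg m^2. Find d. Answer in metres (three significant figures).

About the centre-of-mass axis, I_cm = (1/12)ML² = (1/12)(1.34)(0.94)² = 0.098669 kg m^2.
Parallel axis theorem: I = I_cm + Md², so Md² = 0.3035 − 0.098669 = 0.20483 kg m^2.
d = √(0.20483 / 1.34) = 0.39097 m.

0.391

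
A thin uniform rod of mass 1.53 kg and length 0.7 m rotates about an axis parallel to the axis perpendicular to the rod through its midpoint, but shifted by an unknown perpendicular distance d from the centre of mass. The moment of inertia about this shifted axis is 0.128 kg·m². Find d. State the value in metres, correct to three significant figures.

0.207

About the centre-of-mass axis, I_cm = (1/12)ML² = (1/12)(1.53)(0.7)² = 0.062475 kg·m².
Parallel axis theorem: I = I_cm + Md², so Md² = 0.128 − 0.062475 = 0.065525 kg·m².
d = √(0.065525 / 1.53) = 0.20695 m.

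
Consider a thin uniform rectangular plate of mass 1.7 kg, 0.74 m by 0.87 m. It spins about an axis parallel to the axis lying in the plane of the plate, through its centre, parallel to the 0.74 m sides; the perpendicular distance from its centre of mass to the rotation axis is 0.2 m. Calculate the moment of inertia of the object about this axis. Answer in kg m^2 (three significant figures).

I_cm = (1/12)Mb² = (1/12)(1.7)(0.87)² = 0.10723 kg m^2; centre at d = 0.2 m, so the parallel axis theorem gives I = 0.10723 + (1.7)(0.2)² = 0.17523 kg m^2.

0.175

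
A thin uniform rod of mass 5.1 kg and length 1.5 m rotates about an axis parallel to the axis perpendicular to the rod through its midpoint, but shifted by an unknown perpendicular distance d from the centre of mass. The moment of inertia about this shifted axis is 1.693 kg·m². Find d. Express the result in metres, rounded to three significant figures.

0.380

About the centre-of-mass axis, I_cm = (1/12)ML² = (1/12)(5.1)(1.5)² = 0.95625 kg·m².
Parallel axis theorem: I = I_cm + Md², so Md² = 1.693 − 0.95625 = 0.73675 kg·m².
d = √(0.73675 / 5.1) = 0.38008 m.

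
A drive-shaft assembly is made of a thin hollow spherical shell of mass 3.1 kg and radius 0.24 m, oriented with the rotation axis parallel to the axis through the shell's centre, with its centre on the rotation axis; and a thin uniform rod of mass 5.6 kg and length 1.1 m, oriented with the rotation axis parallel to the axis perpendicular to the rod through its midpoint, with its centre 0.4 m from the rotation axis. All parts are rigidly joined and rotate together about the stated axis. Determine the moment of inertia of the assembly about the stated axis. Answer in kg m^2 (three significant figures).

1.58

Spherical shell: I_cm = (2/3)MR² = (2/3)(3.1)(0.24)² = 0.11904 kg m^2; axis through the centre, so I = 0.11904 kg m^2.
Thin rod: I_cm = (1/12)ML² = (1/12)(5.6)(1.1)² = 0.56467 kg m^2; centre at d = 0.4 m, so the parallel axis theorem gives I = 0.56467 + (5.6)(0.4)² = 1.4607 kg m^2.
Total I = 0.11904 + 1.4607 = 1.5797 kg m^2.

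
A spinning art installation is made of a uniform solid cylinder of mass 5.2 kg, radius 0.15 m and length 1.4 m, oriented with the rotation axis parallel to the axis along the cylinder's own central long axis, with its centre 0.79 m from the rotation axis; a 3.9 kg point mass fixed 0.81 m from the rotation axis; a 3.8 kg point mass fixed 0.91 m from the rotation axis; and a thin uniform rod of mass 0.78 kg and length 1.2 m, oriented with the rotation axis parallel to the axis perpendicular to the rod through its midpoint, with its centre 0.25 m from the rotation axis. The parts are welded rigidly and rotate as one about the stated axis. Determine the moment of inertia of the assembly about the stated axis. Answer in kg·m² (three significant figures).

Solid cylinder: I_cm = (1/2)MR² = (1/2)(5.2)(0.15)² = 0.0585 kg·m²; centre at d = 0.79 m, so I = I_cm + Md² gives I = 0.0585 + (5.2)(0.79)² = 3.3038 kg·m².
Point mass: I_cm = 0; centre at d = 0.81 m, so I = I_cm + Md² gives I = 0 + (3.9)(0.81)² = 2.5588 kg·m².
Point mass: I_cm = 0; centre at d = 0.91 m, so I = I_cm + Md² gives I = 0 + (3.8)(0.91)² = 3.1468 kg·m².
Thin rod: I_cm = (1/12)ML² = (1/12)(0.78)(1.2)² = 0.0936 kg·m²; centre at d = 0.25 m, so I = I_cm + Md² gives I = 0.0936 + (0.78)(0.25)² = 0.14235 kg·m².
Total I = 3.3038 + 2.5588 + 3.1468 + 0.14235 = 9.1517 kg·m².

9.15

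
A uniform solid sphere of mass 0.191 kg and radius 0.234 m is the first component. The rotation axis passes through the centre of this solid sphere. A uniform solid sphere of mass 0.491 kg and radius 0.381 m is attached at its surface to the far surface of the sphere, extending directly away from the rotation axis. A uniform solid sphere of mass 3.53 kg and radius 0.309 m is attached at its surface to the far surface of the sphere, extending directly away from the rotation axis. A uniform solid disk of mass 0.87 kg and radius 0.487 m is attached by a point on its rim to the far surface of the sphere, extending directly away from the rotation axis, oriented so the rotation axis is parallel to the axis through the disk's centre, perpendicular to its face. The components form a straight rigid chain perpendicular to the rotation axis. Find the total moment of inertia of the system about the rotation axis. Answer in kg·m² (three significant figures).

Solid sphere: I_cm = (2/5)MR² = (2/5)(0.191)(0.234)² = 0.0041834 kg·m²; axis through the centre, so I = 0.0041834 kg·m².
Solid sphere: I_cm = (2/5)MR² = (2/5)(0.491)(0.381)² = 0.02851 kg·m²; centre at d = 0.234 + 0.381 = 0.615 m, so I = I_cm + Md² gives I = 0.02851 + (0.491)(0.615)² = 0.21422 kg·m².
Solid sphere: I_cm = (2/5)MR² = (2/5)(3.53)(0.309)² = 0.13482 kg·m²; centre at d = 0.234 + 0.381 + 0.381 + 0.309 = 1.305 m, so I = I_cm + Md² gives I = 0.13482 + (3.53)(1.305)² = 6.1465 kg·m².
Solid disk: I_cm = (1/2)MR² = (1/2)(0.87)(0.487)² = 0.10317 kg·m²; centre at d = 0.234 + 0.381 + 0.381 + 0.309 + 0.309 + 0.487 = 2.101 m, so I = I_cm + Md² gives I = 0.10317 + (0.87)(2.101)² = 3.9435 kg·m².
Total I = 0.0041834 + 0.21422 + 6.1465 + 3.9435 = 10.308 kg·m².

10.3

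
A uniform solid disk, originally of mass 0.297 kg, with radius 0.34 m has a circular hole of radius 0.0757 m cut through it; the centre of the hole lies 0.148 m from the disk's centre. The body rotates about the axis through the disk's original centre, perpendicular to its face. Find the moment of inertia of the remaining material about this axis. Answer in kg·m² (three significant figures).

Unpierced body about its centre: I₀ = (1/2)MR² = (1/2)(0.297)(0.34)² = 0.017167 kg·m².
The removed disk has mass m = M·(r/R)² = (0.297)(0.0757/0.34)² = 0.014723 kg (same uniform areal density).
Its moment of inertia about the rotation axis (parallel-axis theorem): I_hole = (1/2)mr² + md² = (1/2)(0.014723)(0.0757)² + (0.014723)(0.148)² = 0.00036467 kg·m².
Treating the hole as negative mass, I = I₀ − I_hole = 0.017167 − 0.00036467 = 0.016802 kg·m².

0.0168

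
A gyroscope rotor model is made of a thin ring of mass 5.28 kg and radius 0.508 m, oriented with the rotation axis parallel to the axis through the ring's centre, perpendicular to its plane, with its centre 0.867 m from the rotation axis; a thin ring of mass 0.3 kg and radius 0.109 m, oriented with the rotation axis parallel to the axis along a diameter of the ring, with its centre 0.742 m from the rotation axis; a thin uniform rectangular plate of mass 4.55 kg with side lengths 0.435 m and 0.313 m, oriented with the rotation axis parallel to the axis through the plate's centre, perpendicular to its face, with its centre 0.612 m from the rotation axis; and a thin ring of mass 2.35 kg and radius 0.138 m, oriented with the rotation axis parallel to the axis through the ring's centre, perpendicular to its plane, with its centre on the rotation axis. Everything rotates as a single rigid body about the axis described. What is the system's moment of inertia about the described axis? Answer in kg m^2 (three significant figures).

7.36

Thin ring: I_cm = MR² = (5.28)(0.508)² = 1.3626 kg m^2; centre at d = 0.867 m, so I = I_cm + Md² gives I = 1.3626 + (5.28)(0.867)² = 5.3315 kg m^2.
Thin ring: I_cm = (1/2)MR² = (1/2)(0.3)(0.109)² = 0.0017821 kg m^2; centre at d = 0.742 m, so I = I_cm + Md² gives I = 0.0017821 + (0.3)(0.742)² = 0.16695 kg m^2.
Rectangular plate: I_cm = (1/12)M(a²+b²) = (1/12)(4.55)[(0.435)² + (0.313)²] = 0.10889 kg m^2; centre at d = 0.612 m, so I = I_cm + Md² gives I = 0.10889 + (4.55)(0.612)² = 1.8131 kg m^2.
Thin ring: I_cm = MR² = (2.35)(0.138)² = 0.044753 kg m^2; axis through the centre, so I = 0.044753 kg m^2.
Total I = 5.3315 + 0.16695 + 1.8131 + 0.044753 = 7.3563 kg m^2.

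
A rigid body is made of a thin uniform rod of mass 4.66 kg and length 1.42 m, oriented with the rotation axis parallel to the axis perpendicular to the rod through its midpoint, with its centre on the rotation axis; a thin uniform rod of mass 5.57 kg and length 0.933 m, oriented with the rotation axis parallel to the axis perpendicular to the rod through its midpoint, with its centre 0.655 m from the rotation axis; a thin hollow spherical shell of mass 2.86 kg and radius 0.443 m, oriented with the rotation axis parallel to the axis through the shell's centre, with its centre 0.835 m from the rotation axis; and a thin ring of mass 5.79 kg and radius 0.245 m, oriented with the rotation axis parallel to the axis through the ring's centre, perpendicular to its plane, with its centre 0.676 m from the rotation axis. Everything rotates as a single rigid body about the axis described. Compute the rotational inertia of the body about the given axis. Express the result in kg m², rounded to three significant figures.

8.94

Thin rod: I_cm = (1/12)ML² = (1/12)(4.66)(1.42)² = 0.78304 kg m²; axis through the centre, so I = 0.78304 kg m².
Thin rod: I_cm = (1/12)ML² = (1/12)(5.57)(0.933)² = 0.40405 kg m²; centre at d = 0.655 m, so the parallel axis theorem gives I = 0.40405 + (5.57)(0.655)² = 2.7937 kg m².
Spherical shell: I_cm = (2/3)MR² = (2/3)(2.86)(0.443)² = 0.37418 kg m²; centre at d = 0.835 m, so the parallel axis theorem gives I = 0.37418 + (2.86)(0.835)² = 2.3682 kg m².
Thin ring: I_cm = MR² = (5.79)(0.245)² = 0.34754 kg m²; centre at d = 0.676 m, so the parallel axis theorem gives I = 0.34754 + (5.79)(0.676)² = 2.9934 kg m².
Total I = 0.78304 + 2.7937 + 2.3682 + 2.9934 = 8.9384 kg m².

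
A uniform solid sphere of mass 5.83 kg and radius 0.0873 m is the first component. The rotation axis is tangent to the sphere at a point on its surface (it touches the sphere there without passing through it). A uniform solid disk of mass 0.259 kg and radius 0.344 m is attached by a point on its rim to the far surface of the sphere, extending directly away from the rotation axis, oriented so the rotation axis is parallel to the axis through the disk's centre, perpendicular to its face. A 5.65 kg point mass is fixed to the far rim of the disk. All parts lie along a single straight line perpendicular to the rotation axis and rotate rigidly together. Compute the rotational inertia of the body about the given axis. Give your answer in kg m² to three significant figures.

4.35

Solid sphere: I_cm = (2/5)MR² = (2/5)(5.83)(0.0873)² = 0.017773 kg m²; centre at d = 0.0873 m, so the parallel axis theorem gives I = 0.017773 + (5.83)(0.0873)² = 0.062205 kg m².
Solid disk: I_cm = (1/2)MR² = (1/2)(0.259)(0.344)² = 0.015325 kg m²; centre at d = 0.0873 + 0.0873 + 0.344 = 0.5186 m, so the parallel axis theorem gives I = 0.015325 + (0.259)(0.5186)² = 0.084982 kg m².
Point mass: I_cm = 0; centre at d = 0.0873 + 0.0873 + 0.344 + 0.344 = 0.8626 m, so the parallel axis theorem gives I = 0 + (5.65)(0.8626)² = 4.204 kg m².
Total I = 0.062205 + 0.084982 + 4.204 = 4.3512 kg m².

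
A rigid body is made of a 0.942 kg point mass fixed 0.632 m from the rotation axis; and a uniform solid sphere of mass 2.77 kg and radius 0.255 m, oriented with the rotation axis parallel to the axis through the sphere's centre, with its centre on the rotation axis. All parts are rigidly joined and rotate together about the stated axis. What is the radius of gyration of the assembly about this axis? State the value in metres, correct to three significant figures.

0.348

Point mass: I_cm = 0; centre at d = 0.632 m, so I = I_cm + Md² gives I = 0 + (0.942)(0.632)² = 0.37626 kg m².
Solid sphere: I_cm = (2/5)MR² = (2/5)(2.77)(0.255)² = 0.072048 kg m²; axis through the centre, so I = 0.072048 kg m².
Total I = 0.44831 kg m²; total mass M = 3.712 kg.
k = √(I/M) = √(0.44831/3.712) = 0.34752 m.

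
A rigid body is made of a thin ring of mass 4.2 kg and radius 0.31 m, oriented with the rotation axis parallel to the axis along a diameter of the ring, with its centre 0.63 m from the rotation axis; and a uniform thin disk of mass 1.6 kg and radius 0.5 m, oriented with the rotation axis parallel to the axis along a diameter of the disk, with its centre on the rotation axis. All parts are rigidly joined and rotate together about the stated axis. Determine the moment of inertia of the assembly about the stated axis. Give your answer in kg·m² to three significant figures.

Thin ring: I_cm = (1/2)MR² = (1/2)(4.2)(0.31)² = 0.20181 kg·m²; centre at d = 0.63 m, so I = I_cm + Md² gives I = 0.20181 + (4.2)(0.63)² = 1.8688 kg·m².
Thin disk: I_cm = (1/4)MR² = (1/4)(1.6)(0.5)² = 0.1 kg·m²; axis through the centre, so I = 0.1 kg·m².
Total I = 1.8688 + 0.1 = 1.9688 kg·m².

1.97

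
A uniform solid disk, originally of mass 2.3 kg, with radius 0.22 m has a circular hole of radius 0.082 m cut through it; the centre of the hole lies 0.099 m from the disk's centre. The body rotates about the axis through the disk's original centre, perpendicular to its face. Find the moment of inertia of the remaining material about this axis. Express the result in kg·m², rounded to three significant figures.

Unpierced body about its centre: I₀ = (1/2)MR² = (1/2)(2.3)(0.22)² = 0.05566 kg·m².
The removed disk has mass m = M·(r/R)² = (2.3)(0.082/0.22)² = 0.31953 kg (same uniform areal density).
Its moment of inertia about the rotation axis (parallel-axis theorem): I_hole = (1/2)mr² + md² = (1/2)(0.31953)(0.082)² + (0.31953)(0.099)² = 0.004206 kg·m².
Treating the hole as negative mass, I = I₀ − I_hole = 0.05566 − 0.004206 = 0.051454 kg·m².

0.0515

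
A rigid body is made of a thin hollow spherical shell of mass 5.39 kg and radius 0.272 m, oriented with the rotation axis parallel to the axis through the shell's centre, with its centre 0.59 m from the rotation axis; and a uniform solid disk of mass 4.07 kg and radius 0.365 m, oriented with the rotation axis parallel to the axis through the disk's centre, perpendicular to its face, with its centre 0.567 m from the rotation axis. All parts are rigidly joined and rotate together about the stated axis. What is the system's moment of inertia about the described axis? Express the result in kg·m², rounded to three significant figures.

3.72

Spherical shell: I_cm = (2/3)MR² = (2/3)(5.39)(0.272)² = 0.26585 kg·m²; centre at d = 0.59 m, so I = I_cm + Md² gives I = 0.26585 + (5.39)(0.59)² = 2.1421 kg·m².
Solid disk: I_cm = (1/2)MR² = (1/2)(4.07)(0.365)² = 0.27111 kg·m²; centre at d = 0.567 m, so I = I_cm + Md² gives I = 0.27111 + (4.07)(0.567)² = 1.5796 kg·m².
Total I = 2.1421 + 1.5796 = 3.7217 kg·m².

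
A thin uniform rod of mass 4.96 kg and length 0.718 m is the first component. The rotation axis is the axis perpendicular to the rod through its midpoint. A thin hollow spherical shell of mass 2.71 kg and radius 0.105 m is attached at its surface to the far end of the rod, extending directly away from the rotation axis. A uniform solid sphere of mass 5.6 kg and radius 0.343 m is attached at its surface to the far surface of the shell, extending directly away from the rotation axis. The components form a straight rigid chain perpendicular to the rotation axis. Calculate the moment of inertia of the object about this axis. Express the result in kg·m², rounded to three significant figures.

5.74

Thin rod: I_cm = (1/12)ML² = (1/12)(4.96)(0.718)² = 0.21308 kg·m²; axis through the centre, so I = 0.21308 kg·m².
Spherical shell: I_cm = (2/3)MR² = (2/3)(2.71)(0.105)² = 0.019918 kg·m²; centre at d = 0.359 + 0.105 = 0.464 m, so I = I_cm + Md² gives I = 0.019918 + (2.71)(0.464)² = 0.60337 kg·m².
Solid sphere: I_cm = (2/5)MR² = (2/5)(5.6)(0.343)² = 0.26353 kg·m²; centre at d = 0.359 + 0.105 + 0.105 + 0.343 = 0.912 m, so I = I_cm + Md² gives I = 0.26353 + (5.6)(0.912)² = 4.9213 kg·m².
Total I = 0.21308 + 0.60337 + 4.9213 = 5.7378 kg·m².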